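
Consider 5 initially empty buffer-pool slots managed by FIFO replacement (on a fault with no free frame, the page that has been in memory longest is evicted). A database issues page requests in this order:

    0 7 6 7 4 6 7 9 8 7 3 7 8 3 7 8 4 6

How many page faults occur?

0 -> fault, frames (0)
7 -> fault, frames (0 7)
6 -> fault, frames (0 7 6)
7 -> hit
4 -> fault, frames (0 7 6 4)
6 -> hit
7 -> hit
9 -> fault, frames (0 7 6 4 9)
8 -> fault, evict 0, frames (7 6 4 9 8)
7 -> hit
3 -> fault, evict 7, frames (6 4 9 8 3)
7 -> fault, evict 6, frames (4 9 8 3 7)
8 -> hit
3 -> hit
7 -> hit
8 -> hit
4 -> hit
6 -> fault, evict 4, frames (9 8 3 7 6)
Page faults: 9.

9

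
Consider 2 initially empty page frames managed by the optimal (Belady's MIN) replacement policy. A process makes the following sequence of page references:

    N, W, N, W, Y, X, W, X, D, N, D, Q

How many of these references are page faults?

7

N -> miss, frames [N]
W -> miss, frames [N, W]
N -> hit
W -> hit
Y -> miss, evict N, frames [W, Y]
X -> miss, evict Y, frames [W, X]
W -> hit
X -> hit
D -> miss, evict X, frames [W, D]
N -> miss, evict W, frames [D, N]
D -> hit
Q -> miss, evict N, frames [D, Q]
Page faults: 7.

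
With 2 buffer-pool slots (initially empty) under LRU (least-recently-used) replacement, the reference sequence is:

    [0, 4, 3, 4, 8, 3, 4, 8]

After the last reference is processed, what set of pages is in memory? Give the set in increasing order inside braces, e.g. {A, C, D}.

{4, 8}

0 -> fault, frames {0}
4 -> fault, frames {0,4}
3 -> fault, evict 0, frames {4,3}
4 -> hit
8 -> fault, evict 3, frames {4,8}
3 -> fault, evict 4, frames {8,3}
4 -> fault, evict 8, frames {3,4}
8 -> fault, evict 3, frames {4,8}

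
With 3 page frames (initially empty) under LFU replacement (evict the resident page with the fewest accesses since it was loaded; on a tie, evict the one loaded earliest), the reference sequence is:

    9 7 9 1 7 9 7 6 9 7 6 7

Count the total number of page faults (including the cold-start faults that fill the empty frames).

4

9: fault, frames [9]
7: fault, frames [9, 7]
9: hit
1: fault, frames [9, 7, 1]
7: hit
9: hit
7: hit
6: fault, evict 1, frames [9, 7, 6]
9: hit
7: hit
6: hit
7: hit
Page faults: 4.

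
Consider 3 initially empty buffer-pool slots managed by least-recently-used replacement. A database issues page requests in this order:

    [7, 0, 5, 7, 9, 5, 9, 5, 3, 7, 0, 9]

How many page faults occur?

8

7 → miss, frames (7)
0 → miss, frames (7 0)
5 → miss, frames (7 0 5)
7 → hit
9 → miss, evict 0, frames (5 7 9)
5 → hit
9 → hit
5 → hit
3 → miss, evict 7, frames (9 5 3)
7 → miss, evict 9, frames (5 3 7)
0 → miss, evict 5, frames (3 7 0)
9 → miss, evict 3, frames (7 0 9)
Page faults: 8.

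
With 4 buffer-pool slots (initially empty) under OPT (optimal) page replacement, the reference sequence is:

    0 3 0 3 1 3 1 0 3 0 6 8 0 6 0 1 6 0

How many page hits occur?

13

0: fault, frames (0)
3: fault, frames (0 3)
0: hit
3: hit
1: fault, frames (0 3 1)
3: hit
1: hit
0: hit
3: hit
0: hit
6: fault, frames (0 3 1 6)
8: fault, evict 3, frames (0 1 6 8)
0: hit
6: hit
0: hit
1: hit
6: hit
0: hit
Hits: 13.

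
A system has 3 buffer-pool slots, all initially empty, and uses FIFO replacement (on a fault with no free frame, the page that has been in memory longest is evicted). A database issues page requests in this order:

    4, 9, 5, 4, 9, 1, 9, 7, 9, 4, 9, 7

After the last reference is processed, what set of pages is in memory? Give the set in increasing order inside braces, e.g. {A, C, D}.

{4, 7, 9}

4: miss, frames [4]
9: miss, frames [4, 9]
5: miss, frames [4, 9, 5]
4: hit
9: hit
1: miss, evict 4, frames [9, 5, 1]
9: hit
7: miss, evict 9, frames [5, 1, 7]
9: miss, evict 5, frames [1, 7, 9]
4: miss, evict 1, frames [7, 9, 4]
9: hit
7: hit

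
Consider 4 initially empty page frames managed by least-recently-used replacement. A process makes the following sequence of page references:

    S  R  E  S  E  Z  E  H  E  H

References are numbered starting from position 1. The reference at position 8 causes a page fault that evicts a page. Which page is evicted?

pos 1: S -> fault, frames (S)
pos 2: R -> fault, frames (S R)
pos 3: E -> fault, frames (S R E)
pos 4: S -> hit
pos 5: E -> hit
pos 6: Z -> fault, frames (R S E Z)
pos 7: E -> hit
pos 8: H -> fault, evict R, frames (S Z E H)
At position 8, page R is evicted.

R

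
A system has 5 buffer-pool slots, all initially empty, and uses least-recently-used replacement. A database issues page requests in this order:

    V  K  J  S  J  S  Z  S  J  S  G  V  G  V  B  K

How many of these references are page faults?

9

V → miss, frames [V]
K → miss, frames [V, K]
J → miss, frames [V, K, J]
S → miss, frames [V, K, J, S]
J → hit
S → hit
Z → miss, frames [V, K, J, S, Z]
S → hit
J → hit
S → hit
G → miss, evict V, frames [K, Z, J, S, G]
V → miss, evict K, frames [Z, J, S, G, V]
G → hit
V → hit
B → miss, evict Z, frames [J, S, G, V, B]
K → miss, evict J, frames [S, G, V, B, K]
Page faults: 9.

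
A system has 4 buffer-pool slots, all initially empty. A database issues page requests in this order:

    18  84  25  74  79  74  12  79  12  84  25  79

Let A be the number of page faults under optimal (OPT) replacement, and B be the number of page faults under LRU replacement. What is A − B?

-2

Under OPT: F F F F F . F . . . . . → 6 faults.
Under LRU: F F F F F . F . . F F . → 8 faults.
A − B = 6 − 8 = -2.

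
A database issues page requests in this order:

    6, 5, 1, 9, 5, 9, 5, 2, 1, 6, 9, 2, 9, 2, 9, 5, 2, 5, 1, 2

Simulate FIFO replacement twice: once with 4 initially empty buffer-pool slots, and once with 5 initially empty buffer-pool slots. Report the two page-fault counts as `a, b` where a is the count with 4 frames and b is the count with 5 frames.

8, 5

4 frames: F F F F . . . F . F . . . . . F . . F . → 8 faults.
5 frames: F F F F . . . F . . . . . . . . . . . . → 5 faults.
5 < 8: adding a frame reduced faults, as is typical.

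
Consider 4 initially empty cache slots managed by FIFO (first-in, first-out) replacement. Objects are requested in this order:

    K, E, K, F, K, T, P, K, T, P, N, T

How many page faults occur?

K → fault, frames {K}
E → fault, frames {K,E}
K → hit
F → fault, frames {K,E,F}
K → hit
T → fault, frames {K,E,F,T}
P → fault, evict K, frames {E,F,T,P}
K → fault, evict E, frames {F,T,P,K}
T → hit
P → hit
N → fault, evict F, frames {T,P,K,N}
T → hit
Page faults: 7.

7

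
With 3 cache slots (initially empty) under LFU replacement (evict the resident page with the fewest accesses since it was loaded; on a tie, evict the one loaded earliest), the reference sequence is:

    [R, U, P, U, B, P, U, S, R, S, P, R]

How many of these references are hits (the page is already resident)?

R → fault, frames [R]
U → fault, frames [R, U]
P → fault, frames [R, U, P]
U → hit
B → fault, evict R, frames [U, P, B]
P → hit
U → hit
S → fault, evict B, frames [U, P, S]
R → fault, evict S, frames [U, P, R]
S → fault, evict R, frames [U, P, S]
P → hit
R → fault, evict S, frames [U, P, R]
Hits: 4.

4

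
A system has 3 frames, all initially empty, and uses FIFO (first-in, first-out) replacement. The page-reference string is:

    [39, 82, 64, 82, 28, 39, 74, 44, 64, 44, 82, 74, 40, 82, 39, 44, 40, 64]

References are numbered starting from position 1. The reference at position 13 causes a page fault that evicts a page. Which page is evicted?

pos 1: 39 -> fault, frames (39)
pos 2: 82 -> fault, frames (39 82)
pos 3: 64 -> fault, frames (39 82 64)
pos 4: 82 -> hit
pos 5: 28 -> fault, evict 39, frames (82 64 28)
pos 6: 39 -> fault, evict 82, frames (64 28 39)
pos 7: 74 -> fault, evict 64, frames (28 39 74)
pos 8: 44 -> fault, evict 28, frames (39 74 44)
pos 9: 64 -> fault, evict 39, frames (74 44 64)
pos 10: 44 -> hit
pos 11: 82 -> fault, evict 74, frames (44 64 82)
pos 12: 74 -> fault, evict 44, frames (64 82 74)
pos 13: 40 -> fault, evict 64, frames (82 74 40)
At position 13, page 64 is evicted.

64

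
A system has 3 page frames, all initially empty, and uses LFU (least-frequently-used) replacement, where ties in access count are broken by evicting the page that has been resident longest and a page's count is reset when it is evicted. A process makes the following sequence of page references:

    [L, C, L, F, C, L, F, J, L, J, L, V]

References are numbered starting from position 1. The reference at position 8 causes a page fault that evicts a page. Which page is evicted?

C

pos 1: L -> fault, frames (L)
pos 2: C -> fault, frames (L C)
pos 3: L -> hit
pos 4: F -> fault, frames (L C F)
pos 5: C -> hit
pos 6: L -> hit
pos 7: F -> hit
pos 8: J -> fault, evict C, frames (L F J)
At position 8, page C is evicted.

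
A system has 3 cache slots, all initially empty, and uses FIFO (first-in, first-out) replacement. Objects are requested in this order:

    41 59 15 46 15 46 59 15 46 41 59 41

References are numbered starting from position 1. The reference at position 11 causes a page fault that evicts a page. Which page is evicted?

15

pos 1: 41 → miss, frames (41)
pos 2: 59 → miss, frames (41 59)
pos 3: 15 → miss, frames (41 59 15)
pos 4: 46 → miss, evict 41, frames (59 15 46)
pos 5: 15 → hit
pos 6: 46 → hit
pos 7: 59 → hit
pos 8: 15 → hit
pos 9: 46 → hit
pos 10: 41 → miss, evict 59, frames (15 46 41)
pos 11: 59 → miss, evict 15, frames (46 41 59)
At position 11, page 15 is evicted.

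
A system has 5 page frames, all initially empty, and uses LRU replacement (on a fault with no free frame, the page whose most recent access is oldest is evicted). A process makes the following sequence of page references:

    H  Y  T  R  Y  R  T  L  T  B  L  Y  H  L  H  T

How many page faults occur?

H -> miss, frames (H)
Y -> miss, frames (H Y)
T -> miss, frames (H Y T)
R -> miss, frames (H Y T R)
Y -> hit
R -> hit
T -> hit
L -> miss, frames (H Y R T L)
T -> hit
B -> miss, evict H, frames (Y R L T B)
L -> hit
Y -> hit
H -> miss, evict R, frames (T B L Y H)
L -> hit
H -> hit
T -> hit
Page faults: 7.

7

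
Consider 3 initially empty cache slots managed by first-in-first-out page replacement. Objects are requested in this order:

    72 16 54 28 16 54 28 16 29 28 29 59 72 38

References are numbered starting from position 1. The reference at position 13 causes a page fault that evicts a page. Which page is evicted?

28

pos 1: 72 -> fault, frames [72]
pos 2: 16 -> fault, frames [72, 16]
pos 3: 54 -> fault, frames [72, 16, 54]
pos 4: 28 -> fault, evict 72, frames [16, 54, 28]
pos 5: 16 -> hit
pos 6: 54 -> hit
pos 7: 28 -> hit
pos 8: 16 -> hit
pos 9: 29 -> fault, evict 16, frames [54, 28, 29]
pos 10: 28 -> hit
pos 11: 29 -> hit
pos 12: 59 -> fault, evict 54, frames [28, 29, 59]
pos 13: 72 -> fault, evict 28, frames [29, 59, 72]
At position 13, page 28 is evicted.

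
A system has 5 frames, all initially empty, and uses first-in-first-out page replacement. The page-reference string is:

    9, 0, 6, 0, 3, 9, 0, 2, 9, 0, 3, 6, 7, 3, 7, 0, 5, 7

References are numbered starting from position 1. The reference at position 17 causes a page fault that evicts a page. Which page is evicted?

pos 1: 9: miss, frames {9}
pos 2: 0: miss, frames {9,0}
pos 3: 6: miss, frames {9,0,6}
pos 4: 0: hit
pos 5: 3: miss, frames {9,0,6,3}
pos 6: 9: hit
pos 7: 0: hit
pos 8: 2: miss, frames {9,0,6,3,2}
pos 9: 9: hit
pos 10: 0: hit
pos 11: 3: hit
pos 12: 6: hit
pos 13: 7: miss, evict 9, frames {0,6,3,2,7}
pos 14: 3: hit
pos 15: 7: hit
pos 16: 0: hit
pos 17: 5: miss, evict 0, frames {6,3,2,7,5}
At position 17, page 0 is evicted.

0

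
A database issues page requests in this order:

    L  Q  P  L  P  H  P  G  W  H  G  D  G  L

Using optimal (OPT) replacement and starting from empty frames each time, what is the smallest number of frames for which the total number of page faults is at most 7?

f=1: 14 faults
f=2: 9 faults
f=3: 8 faults
f=4: 7 faults
f=5: 7 faults
f=6: 7 faults
f=7: 7 faults
Smallest f with faults ≤ 7 is 4.

4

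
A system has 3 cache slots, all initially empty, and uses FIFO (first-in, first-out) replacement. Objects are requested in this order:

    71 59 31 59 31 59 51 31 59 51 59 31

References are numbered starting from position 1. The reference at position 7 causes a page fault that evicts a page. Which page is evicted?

71

pos 1: 71 → fault, frames {71}
pos 2: 59 → fault, frames {71,59}
pos 3: 31 → fault, frames {71,59,31}
pos 4: 59 → hit
pos 5: 31 → hit
pos 6: 59 → hit
pos 7: 51 → fault, evict 71, frames {59,31,51}
At position 7, page 71 is evicted.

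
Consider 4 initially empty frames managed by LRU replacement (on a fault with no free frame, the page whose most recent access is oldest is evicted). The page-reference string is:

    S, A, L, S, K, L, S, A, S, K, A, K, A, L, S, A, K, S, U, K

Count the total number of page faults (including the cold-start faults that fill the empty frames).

5

S: miss, frames [S]
A: miss, frames [S, A]
L: miss, frames [S, A, L]
S: hit
K: miss, frames [A, L, S, K]
L: hit
S: hit
A: hit
S: hit
K: hit
A: hit
K: hit
A: hit
L: hit
S: hit
A: hit
K: hit
S: hit
U: miss, evict L, frames [A, K, S, U]
K: hit
Page faults: 5.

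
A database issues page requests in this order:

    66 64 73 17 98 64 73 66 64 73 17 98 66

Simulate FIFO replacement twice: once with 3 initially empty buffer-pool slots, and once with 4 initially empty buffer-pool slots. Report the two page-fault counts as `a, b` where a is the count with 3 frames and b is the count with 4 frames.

3 frames: F F F F F F F F . . F F . → 10 faults.
4 frames: F F F F F . . F F F F F F → 11 faults.
11 > 10: adding a frame increased faults — Belady's anomaly.

10, 11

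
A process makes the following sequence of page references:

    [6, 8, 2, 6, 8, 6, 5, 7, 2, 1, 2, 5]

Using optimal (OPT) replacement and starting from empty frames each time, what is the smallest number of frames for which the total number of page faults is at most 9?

2

f=1: 12 faults
f=2: 9 faults
f=3: 6 faults
f=4: 6 faults
f=5: 6 faults
f=6: 6 faults
Smallest f with faults ≤ 9 is 2.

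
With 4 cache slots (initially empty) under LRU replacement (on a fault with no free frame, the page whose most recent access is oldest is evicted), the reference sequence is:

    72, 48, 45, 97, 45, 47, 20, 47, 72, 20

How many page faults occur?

7

72 → fault, frames {72}
48 → fault, frames {72,48}
45 → fault, frames {72,48,45}
97 → fault, frames {72,48,45,97}
45 → hit
47 → fault, evict 72, frames {48,97,45,47}
20 → fault, evict 48, frames {97,45,47,20}
47 → hit
72 → fault, evict 97, frames {45,20,47,72}
20 → hit
Page faults: 7.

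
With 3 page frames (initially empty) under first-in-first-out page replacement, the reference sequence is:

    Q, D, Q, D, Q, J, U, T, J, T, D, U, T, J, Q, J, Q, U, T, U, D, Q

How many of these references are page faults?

Q: miss, frames (Q)
D: miss, frames (Q D)
Q: hit
D: hit
Q: hit
J: miss, frames (Q D J)
U: miss, evict Q, frames (D J U)
T: miss, evict D, frames (J U T)
J: hit
T: hit
D: miss, evict J, frames (U T D)
U: hit
T: hit
J: miss, evict U, frames (T D J)
Q: miss, evict T, frames (D J Q)
J: hit
Q: hit
U: miss, evict D, frames (J Q U)
T: miss, evict J, frames (Q U T)
U: hit
D: miss, evict Q, frames (U T D)
Q: miss, evict U, frames (T D Q)
Page faults: 12.

12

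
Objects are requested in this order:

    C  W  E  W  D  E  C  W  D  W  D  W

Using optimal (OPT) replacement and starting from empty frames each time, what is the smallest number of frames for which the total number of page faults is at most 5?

f=1: 12 faults
f=2: 6 faults
f=3: 5 faults
f=4: 4 faults
Smallest f with faults ≤ 5 is 3.

3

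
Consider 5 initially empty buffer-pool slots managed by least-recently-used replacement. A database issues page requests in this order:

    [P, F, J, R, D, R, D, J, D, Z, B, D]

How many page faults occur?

7

P -> fault, frames [P]
F -> fault, frames [P, F]
J -> fault, frames [P, F, J]
R -> fault, frames [P, F, J, R]
D -> fault, frames [P, F, J, R, D]
R -> hit
D -> hit
J -> hit
D -> hit
Z -> fault, evict P, frames [F, R, J, D, Z]
B -> fault, evict F, frames [R, J, D, Z, B]
D -> hit
Page faults: 7.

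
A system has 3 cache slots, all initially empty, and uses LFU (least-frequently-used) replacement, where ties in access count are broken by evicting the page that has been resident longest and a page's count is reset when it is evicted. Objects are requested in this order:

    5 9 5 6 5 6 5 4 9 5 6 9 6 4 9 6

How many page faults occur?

5 → miss, frames [5]
9 → miss, frames [5, 9]
5 → hit
6 → miss, frames [5, 9, 6]
5 → hit
6 → hit
5 → hit
4 → miss, evict 9, frames [5, 6, 4]
9 → miss, evict 4, frames [5, 6, 9]
5 → hit
6 → hit
9 → hit
6 → hit
4 → miss, evict 9, frames [5, 6, 4]
9 → miss, evict 4, frames [5, 6, 9]
6 → hit
Page faults: 7.

7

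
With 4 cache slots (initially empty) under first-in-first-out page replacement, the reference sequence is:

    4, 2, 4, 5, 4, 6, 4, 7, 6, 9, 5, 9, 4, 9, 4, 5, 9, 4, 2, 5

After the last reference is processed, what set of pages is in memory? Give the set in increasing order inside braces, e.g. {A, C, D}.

4: fault, frames (4)
2: fault, frames (4 2)
4: hit
5: fault, frames (4 2 5)
4: hit
6: fault, frames (4 2 5 6)
4: hit
7: fault, evict 4, frames (2 5 6 7)
6: hit
9: fault, evict 2, frames (5 6 7 9)
5: hit
9: hit
4: fault, evict 5, frames (6 7 9 4)
9: hit
4: hit
5: fault, evict 6, frames (7 9 4 5)
9: hit
4: hit
2: fault, evict 7, frames (9 4 5 2)
5: hit

{2, 4, 5, 9}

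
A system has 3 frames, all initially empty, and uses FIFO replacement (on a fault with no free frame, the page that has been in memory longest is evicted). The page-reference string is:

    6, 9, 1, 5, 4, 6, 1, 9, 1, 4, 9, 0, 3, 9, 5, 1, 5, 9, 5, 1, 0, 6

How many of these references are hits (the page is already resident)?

6 → fault, frames (6)
9 → fault, frames (6 9)
1 → fault, frames (6 9 1)
5 → fault, evict 6, frames (9 1 5)
4 → fault, evict 9, frames (1 5 4)
6 → fault, evict 1, frames (5 4 6)
1 → fault, evict 5, frames (4 6 1)
9 → fault, evict 4, frames (6 1 9)
1 → hit
4 → fault, evict 6, frames (1 9 4)
9 → hit
0 → fault, evict 1, frames (9 4 0)
3 → fault, evict 9, frames (4 0 3)
9 → fault, evict 4, frames (0 3 9)
5 → fault, evict 0, frames (3 9 5)
1 → fault, evict 3, frames (9 5 1)
5 → hit
9 → hit
5 → hit
1 → hit
0 → fault, evict 9, frames (5 1 0)
6 → fault, evict 5, frames (1 0 6)
Hits: 6.

6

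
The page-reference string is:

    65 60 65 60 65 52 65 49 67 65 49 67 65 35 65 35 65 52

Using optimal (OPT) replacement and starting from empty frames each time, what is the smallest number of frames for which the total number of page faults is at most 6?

f=1: 18 faults
f=2: 9 faults
f=3: 7 faults
f=4: 6 faults
f=5: 6 faults
f=6: 6 faults
Smallest f with faults ≤ 6 is 4.

4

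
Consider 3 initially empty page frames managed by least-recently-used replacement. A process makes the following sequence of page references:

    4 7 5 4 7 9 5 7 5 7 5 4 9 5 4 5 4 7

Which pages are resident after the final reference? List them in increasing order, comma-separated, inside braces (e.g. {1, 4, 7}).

{4, 5, 7}

4 → miss, frames {4}
7 → miss, frames {4,7}
5 → miss, frames {4,7,5}
4 → hit
7 → hit
9 → miss, evict 5, frames {4,7,9}
5 → miss, evict 4, frames {7,9,5}
7 → hit
5 → hit
7 → hit
5 → hit
4 → miss, evict 9, frames {7,5,4}
9 → miss, evict 7, frames {5,4,9}
5 → hit
4 → hit
5 → hit
4 → hit
7 → miss, evict 9, frames {5,4,7}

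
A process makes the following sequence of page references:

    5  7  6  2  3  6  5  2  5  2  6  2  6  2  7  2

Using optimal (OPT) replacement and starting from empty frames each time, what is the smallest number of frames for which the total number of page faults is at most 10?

2

f=1: 16 faults
f=2: 9 faults
f=3: 7 faults
f=4: 6 faults
f=5: 5 faults
Smallest f with faults ≤ 10 is 2.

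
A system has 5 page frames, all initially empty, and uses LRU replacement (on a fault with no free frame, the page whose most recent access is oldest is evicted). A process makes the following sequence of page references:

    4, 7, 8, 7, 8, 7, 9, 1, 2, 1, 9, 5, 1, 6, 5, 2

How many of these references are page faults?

8

4 → fault, frames [4]
7 → fault, frames [4, 7]
8 → fault, frames [4, 7, 8]
7 → hit
8 → hit
7 → hit
9 → fault, frames [4, 8, 7, 9]
1 → fault, frames [4, 8, 7, 9, 1]
2 → fault, evict 4, frames [8, 7, 9, 1, 2]
1 → hit
9 → hit
5 → fault, evict 8, frames [7, 2, 1, 9, 5]
1 → hit
6 → fault, evict 7, frames [2, 9, 5, 1, 6]
5 → hit
2 → hit
Page faults: 8.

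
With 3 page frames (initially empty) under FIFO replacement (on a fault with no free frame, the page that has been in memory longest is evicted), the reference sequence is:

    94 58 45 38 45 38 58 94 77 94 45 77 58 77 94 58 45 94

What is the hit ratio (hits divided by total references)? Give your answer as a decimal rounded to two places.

0.50

94: miss, frames [94]
58: miss, frames [94, 58]
45: miss, frames [94, 58, 45]
38: miss, evict 94, frames [58, 45, 38]
45: hit
38: hit
58: hit
94: miss, evict 58, frames [45, 38, 94]
77: miss, evict 45, frames [38, 94, 77]
94: hit
45: miss, evict 38, frames [94, 77, 45]
77: hit
58: miss, evict 94, frames [77, 45, 58]
77: hit
94: miss, evict 77, frames [45, 58, 94]
58: hit
45: hit
94: hit
Hits: 9 of 18 references → 9/18 = 0.5000.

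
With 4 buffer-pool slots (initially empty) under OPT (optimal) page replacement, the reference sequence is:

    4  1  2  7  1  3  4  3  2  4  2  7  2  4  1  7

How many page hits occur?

10

4 -> fault, frames (4)
1 -> fault, frames (4 1)
2 -> fault, frames (4 1 2)
7 -> fault, frames (4 1 2 7)
1 -> hit
3 -> fault, evict 1, frames (4 2 7 3)
4 -> hit
3 -> hit
2 -> hit
4 -> hit
2 -> hit
7 -> hit
2 -> hit
4 -> hit
1 -> fault, evict 3, frames (4 2 7 1)
7 -> hit
Hits: 10.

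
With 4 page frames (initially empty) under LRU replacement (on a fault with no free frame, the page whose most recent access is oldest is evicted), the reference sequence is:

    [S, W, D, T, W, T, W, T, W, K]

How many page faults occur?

5

S: miss, frames [S]
W: miss, frames [S, W]
D: miss, frames [S, W, D]
T: miss, frames [S, W, D, T]
W: hit
T: hit
W: hit
T: hit
W: hit
K: miss, evict S, frames [D, T, W, K]
Page faults: 5.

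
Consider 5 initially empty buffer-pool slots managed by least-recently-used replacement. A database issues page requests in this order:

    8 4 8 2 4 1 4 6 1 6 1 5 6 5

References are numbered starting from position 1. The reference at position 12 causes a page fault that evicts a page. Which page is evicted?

8

pos 1: 8 -> miss, frames {8}
pos 2: 4 -> miss, frames {8,4}
pos 3: 8 -> hit
pos 4: 2 -> miss, frames {4,8,2}
pos 5: 4 -> hit
pos 6: 1 -> miss, frames {8,2,4,1}
pos 7: 4 -> hit
pos 8: 6 -> miss, frames {8,2,1,4,6}
pos 9: 1 -> hit
pos 10: 6 -> hit
pos 11: 1 -> hit
pos 12: 5 -> miss, evict 8, frames {2,4,6,1,5}
At position 12, page 8 is evicted.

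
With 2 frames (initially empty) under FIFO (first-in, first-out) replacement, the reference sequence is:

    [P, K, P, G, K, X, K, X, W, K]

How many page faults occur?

6

P: miss, frames [P]
K: miss, frames [P, K]
P: hit
G: miss, evict P, frames [K, G]
K: hit
X: miss, evict K, frames [G, X]
K: miss, evict G, frames [X, K]
X: hit
W: miss, evict X, frames [K, W]
K: hit
Page faults: 6.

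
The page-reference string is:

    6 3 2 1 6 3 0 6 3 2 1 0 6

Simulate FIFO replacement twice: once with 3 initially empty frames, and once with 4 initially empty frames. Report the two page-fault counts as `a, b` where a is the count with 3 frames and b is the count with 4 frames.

10, 11

3 frames: F F F F F F F . . F F . F → 10 faults.
4 frames: F F F F . . F F F F F F F → 11 faults.
11 > 10: adding a frame increased faults — Belady's anomaly.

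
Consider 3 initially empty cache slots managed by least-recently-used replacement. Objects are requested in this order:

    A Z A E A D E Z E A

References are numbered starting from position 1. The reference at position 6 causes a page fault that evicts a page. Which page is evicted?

pos 1: A → fault, frames [A]
pos 2: Z → fault, frames [A, Z]
pos 3: A → hit
pos 4: E → fault, frames [Z, A, E]
pos 5: A → hit
pos 6: D → fault, evict Z, frames [E, A, D]
At position 6, page Z is evicted.

Z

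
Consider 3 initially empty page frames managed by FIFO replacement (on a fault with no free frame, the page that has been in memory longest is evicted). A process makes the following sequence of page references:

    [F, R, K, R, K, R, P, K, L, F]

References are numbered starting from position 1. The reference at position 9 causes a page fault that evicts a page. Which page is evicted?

R

pos 1: F → miss, frames (F)
pos 2: R → miss, frames (F R)
pos 3: K → miss, frames (F R K)
pos 4: R → hit
pos 5: K → hit
pos 6: R → hit
pos 7: P → miss, evict F, frames (R K P)
pos 8: K → hit
pos 9: L → miss, evict R, frames (K P L)
At position 9, page R is evicted.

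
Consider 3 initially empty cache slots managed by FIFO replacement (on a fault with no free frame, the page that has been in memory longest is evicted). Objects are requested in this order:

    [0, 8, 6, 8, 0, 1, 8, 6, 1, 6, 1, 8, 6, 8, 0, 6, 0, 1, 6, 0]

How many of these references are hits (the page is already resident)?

15

0: fault, frames {0}
8: fault, frames {0,8}
6: fault, frames {0,8,6}
8: hit
0: hit
1: fault, evict 0, frames {8,6,1}
8: hit
6: hit
1: hit
6: hit
1: hit
8: hit
6: hit
8: hit
0: fault, evict 8, frames {6,1,0}
6: hit
0: hit
1: hit
6: hit
0: hit
Hits: 15.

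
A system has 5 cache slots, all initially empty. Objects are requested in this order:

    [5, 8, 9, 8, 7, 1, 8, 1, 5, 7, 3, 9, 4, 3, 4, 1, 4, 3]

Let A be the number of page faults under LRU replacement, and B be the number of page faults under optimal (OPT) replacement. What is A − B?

2

Under LRU: F F F . F F . . . . F F F . . F . . → 9 faults.
Under OPT: F F F . F F . . . . F . F . . . . . → 7 faults.
A − B = 9 − 7 = 2.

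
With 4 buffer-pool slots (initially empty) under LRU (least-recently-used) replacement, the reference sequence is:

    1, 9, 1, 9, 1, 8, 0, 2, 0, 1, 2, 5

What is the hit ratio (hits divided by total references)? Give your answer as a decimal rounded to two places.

1 -> fault, frames [1]
9 -> fault, frames [1, 9]
1 -> hit
9 -> hit
1 -> hit
8 -> fault, frames [9, 1, 8]
0 -> fault, frames [9, 1, 8, 0]
2 -> fault, evict 9, frames [1, 8, 0, 2]
0 -> hit
1 -> hit
2 -> hit
5 -> fault, evict 8, frames [0, 1, 2, 5]
Hits: 6 of 12 references → 6/12 = 0.5000.

0.50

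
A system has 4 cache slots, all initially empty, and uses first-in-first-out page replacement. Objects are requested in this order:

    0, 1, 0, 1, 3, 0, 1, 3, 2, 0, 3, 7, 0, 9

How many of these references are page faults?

0 → miss, frames {0}
1 → miss, frames {0,1}
0 → hit
1 → hit
3 → miss, frames {0,1,3}
0 → hit
1 → hit
3 → hit
2 → miss, frames {0,1,3,2}
0 → hit
3 → hit
7 → miss, evict 0, frames {1,3,2,7}
0 → miss, evict 1, frames {3,2,7,0}
9 → miss, evict 3, frames {2,7,0,9}
Page faults: 7.

7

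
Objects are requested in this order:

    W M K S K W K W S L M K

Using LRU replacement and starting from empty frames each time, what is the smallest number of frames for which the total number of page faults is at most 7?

f=1: 12 faults
f=2: 9 faults
f=3: 8 faults
f=4: 7 faults
f=5: 5 faults
Smallest f with faults ≤ 7 is 4.

4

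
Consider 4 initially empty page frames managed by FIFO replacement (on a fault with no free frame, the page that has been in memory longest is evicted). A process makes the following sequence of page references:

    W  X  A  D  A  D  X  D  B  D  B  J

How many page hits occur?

6

W: fault, frames [W]
X: fault, frames [W, X]
A: fault, frames [W, X, A]
D: fault, frames [W, X, A, D]
A: hit
D: hit
X: hit
D: hit
B: fault, evict W, frames [X, A, D, B]
D: hit
B: hit
J: fault, evict X, frames [A, D, B, J]
Hits: 6.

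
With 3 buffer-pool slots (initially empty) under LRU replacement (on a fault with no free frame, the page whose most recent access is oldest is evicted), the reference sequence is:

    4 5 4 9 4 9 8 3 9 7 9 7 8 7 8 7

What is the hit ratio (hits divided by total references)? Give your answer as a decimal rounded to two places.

4: fault, frames (4)
5: fault, frames (4 5)
4: hit
9: fault, frames (5 4 9)
4: hit
9: hit
8: fault, evict 5, frames (4 9 8)
3: fault, evict 4, frames (9 8 3)
9: hit
7: fault, evict 8, frames (3 9 7)
9: hit
7: hit
8: fault, evict 3, frames (9 7 8)
7: hit
8: hit
7: hit
Hits: 9 of 16 references → 9/16 = 0.5625.

0.56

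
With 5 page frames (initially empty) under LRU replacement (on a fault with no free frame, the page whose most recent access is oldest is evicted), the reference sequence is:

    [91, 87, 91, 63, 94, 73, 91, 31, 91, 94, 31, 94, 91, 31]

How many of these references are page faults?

91 → miss, frames (91)
87 → miss, frames (91 87)
91 → hit
63 → miss, frames (87 91 63)
94 → miss, frames (87 91 63 94)
73 → miss, frames (87 91 63 94 73)
91 → hit
31 → miss, evict 87, frames (63 94 73 91 31)
91 → hit
94 → hit
31 → hit
94 → hit
91 → hit
31 → hit
Page faults: 6.

6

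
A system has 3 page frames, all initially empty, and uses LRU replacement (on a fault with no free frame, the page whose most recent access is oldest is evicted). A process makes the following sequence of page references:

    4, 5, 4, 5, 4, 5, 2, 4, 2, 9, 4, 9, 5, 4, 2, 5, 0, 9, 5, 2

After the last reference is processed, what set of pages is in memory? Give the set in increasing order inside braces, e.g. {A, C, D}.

{2, 5, 9}

4 -> miss, frames [4]
5 -> miss, frames [4, 5]
4 -> hit
5 -> hit
4 -> hit
5 -> hit
2 -> miss, frames [4, 5, 2]
4 -> hit
2 -> hit
9 -> miss, evict 5, frames [4, 2, 9]
4 -> hit
9 -> hit
5 -> miss, evict 2, frames [4, 9, 5]
4 -> hit
2 -> miss, evict 9, frames [5, 4, 2]
5 -> hit
0 -> miss, evict 4, frames [2, 5, 0]
9 -> miss, evict 2, frames [5, 0, 9]
5 -> hit
2 -> miss, evict 0, frames [9, 5, 2]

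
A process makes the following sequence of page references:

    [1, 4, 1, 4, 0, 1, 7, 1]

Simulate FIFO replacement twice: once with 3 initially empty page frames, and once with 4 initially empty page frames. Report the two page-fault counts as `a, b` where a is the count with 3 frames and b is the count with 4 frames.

3 frames: F F . . F . F F → 5 faults.
4 frames: F F . . F . F . → 4 faults.
4 < 5: adding a frame reduced faults, as is typical.

5, 4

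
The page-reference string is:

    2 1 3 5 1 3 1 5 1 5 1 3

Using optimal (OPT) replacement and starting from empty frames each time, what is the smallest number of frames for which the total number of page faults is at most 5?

3

f=1: 12 faults
f=2: 7 faults
f=3: 4 faults
f=4: 4 faults
Smallest f with faults ≤ 5 is 3.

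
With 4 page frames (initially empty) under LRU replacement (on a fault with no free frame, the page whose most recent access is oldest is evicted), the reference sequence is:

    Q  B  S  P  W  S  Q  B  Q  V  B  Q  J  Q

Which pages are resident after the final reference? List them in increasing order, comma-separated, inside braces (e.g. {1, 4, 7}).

{B, J, Q, V}

Q -> fault, frames [Q]
B -> fault, frames [Q, B]
S -> fault, frames [Q, B, S]
P -> fault, frames [Q, B, S, P]
W -> fault, evict Q, frames [B, S, P, W]
S -> hit
Q -> fault, evict B, frames [P, W, S, Q]
B -> fault, evict P, frames [W, S, Q, B]
Q -> hit
V -> fault, evict W, frames [S, B, Q, V]
B -> hit
Q -> hit
J -> fault, evict S, frames [V, B, Q, J]
Q -> hit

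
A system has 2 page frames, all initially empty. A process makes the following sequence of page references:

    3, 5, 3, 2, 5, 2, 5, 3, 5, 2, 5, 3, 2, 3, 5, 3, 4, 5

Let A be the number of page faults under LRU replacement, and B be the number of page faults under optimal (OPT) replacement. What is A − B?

Under LRU: F F . F F . . F . F . F F . F . F F → 11 faults.
Under OPT: F F . F . . . F . F . F . . F . F . → 8 faults.
A − B = 11 − 8 = 3.

3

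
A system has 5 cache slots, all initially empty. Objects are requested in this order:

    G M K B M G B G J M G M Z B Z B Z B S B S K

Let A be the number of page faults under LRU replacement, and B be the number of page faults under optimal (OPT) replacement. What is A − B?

Under LRU: F F F F . . . . F . . . F . . . . . F . . F → 8 faults.
Under OPT: F F F F . . . . F . . . F . . . . . F . . . → 7 faults.
A − B = 8 − 7 = 1.

1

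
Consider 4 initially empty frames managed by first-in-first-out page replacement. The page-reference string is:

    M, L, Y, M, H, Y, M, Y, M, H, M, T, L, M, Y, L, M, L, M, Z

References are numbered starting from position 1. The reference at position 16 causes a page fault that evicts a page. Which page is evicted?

pos 1: M -> fault, frames (M)
pos 2: L -> fault, frames (M L)
pos 3: Y -> fault, frames (M L Y)
pos 4: M -> hit
pos 5: H -> fault, frames (M L Y H)
pos 6: Y -> hit
pos 7: M -> hit
pos 8: Y -> hit
pos 9: M -> hit
pos 10: H -> hit
pos 11: M -> hit
pos 12: T -> fault, evict M, frames (L Y H T)
pos 13: L -> hit
pos 14: M -> fault, evict L, frames (Y H T M)
pos 15: Y -> hit
pos 16: L -> fault, evict Y, frames (H T M L)
At position 16, page Y is evicted.

Y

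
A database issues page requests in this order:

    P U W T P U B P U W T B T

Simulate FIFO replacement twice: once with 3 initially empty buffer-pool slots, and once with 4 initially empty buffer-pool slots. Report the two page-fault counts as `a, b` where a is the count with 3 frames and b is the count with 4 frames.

9, 10

3 frames: F F F F F F F . . F F . . → 9 faults.
4 frames: F F F F . . F F F F F F . → 10 faults.
10 > 9: adding a frame increased faults — Belady's anomaly.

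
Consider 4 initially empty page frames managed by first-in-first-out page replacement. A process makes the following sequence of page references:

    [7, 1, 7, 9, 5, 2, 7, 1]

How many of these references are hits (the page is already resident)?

1

7: miss, frames (7)
1: miss, frames (7 1)
7: hit
9: miss, frames (7 1 9)
5: miss, frames (7 1 9 5)
2: miss, evict 7, frames (1 9 5 2)
7: miss, evict 1, frames (9 5 2 7)
1: miss, evict 9, frames (5 2 7 1)
Hits: 1.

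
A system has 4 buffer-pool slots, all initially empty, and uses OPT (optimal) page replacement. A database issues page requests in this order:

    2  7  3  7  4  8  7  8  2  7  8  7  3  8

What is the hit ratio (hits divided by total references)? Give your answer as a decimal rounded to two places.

0.64

2 -> miss, frames {2}
7 -> miss, frames {2,7}
3 -> miss, frames {2,7,3}
7 -> hit
4 -> miss, frames {2,7,3,4}
8 -> miss, evict 4, frames {2,7,3,8}
7 -> hit
8 -> hit
2 -> hit
7 -> hit
8 -> hit
7 -> hit
3 -> hit
8 -> hit
Hits: 9 of 14 references → 9/14 = 0.6429.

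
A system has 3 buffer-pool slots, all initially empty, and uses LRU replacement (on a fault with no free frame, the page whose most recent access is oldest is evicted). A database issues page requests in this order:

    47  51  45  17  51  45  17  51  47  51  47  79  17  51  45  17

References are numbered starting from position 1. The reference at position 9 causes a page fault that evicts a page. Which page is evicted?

pos 1: 47: miss, frames (47)
pos 2: 51: miss, frames (47 51)
pos 3: 45: miss, frames (47 51 45)
pos 4: 17: miss, evict 47, frames (51 45 17)
pos 5: 51: hit
pos 6: 45: hit
pos 7: 17: hit
pos 8: 51: hit
pos 9: 47: miss, evict 45, frames (17 51 47)
At position 9, page 45 is evicted.

45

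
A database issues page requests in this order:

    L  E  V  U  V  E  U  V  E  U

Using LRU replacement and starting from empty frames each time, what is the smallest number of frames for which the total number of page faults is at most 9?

2

f=1: 10 faults
f=2: 9 faults
f=3: 4 faults
f=4: 4 faults
Smallest f with faults ≤ 9 is 2.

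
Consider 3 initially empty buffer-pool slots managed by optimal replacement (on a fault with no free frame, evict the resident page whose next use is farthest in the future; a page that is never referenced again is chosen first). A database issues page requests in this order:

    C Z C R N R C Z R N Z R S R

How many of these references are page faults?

6

C → fault, frames (C)
Z → fault, frames (C Z)
C → hit
R → fault, frames (C Z R)
N → fault, evict Z, frames (C R N)
R → hit
C → hit
Z → fault, evict C, frames (R N Z)
R → hit
N → hit
Z → hit
R → hit
S → fault, evict Z, frames (R N S)
R → hit
Page faults: 6.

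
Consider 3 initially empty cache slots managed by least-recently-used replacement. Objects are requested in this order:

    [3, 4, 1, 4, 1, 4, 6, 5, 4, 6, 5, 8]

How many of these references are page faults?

3 → fault, frames [3]
4 → fault, frames [3, 4]
1 → fault, frames [3, 4, 1]
4 → hit
1 → hit
4 → hit
6 → fault, evict 3, frames [1, 4, 6]
5 → fault, evict 1, frames [4, 6, 5]
4 → hit
6 → hit
5 → hit
8 → fault, evict 4, frames [6, 5, 8]
Page faults: 6.

6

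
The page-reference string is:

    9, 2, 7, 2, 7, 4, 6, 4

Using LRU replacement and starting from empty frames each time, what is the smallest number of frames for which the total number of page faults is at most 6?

f=1: 8 faults
f=2: 5 faults
f=3: 5 faults
f=4: 5 faults
f=5: 5 faults
Smallest f with faults ≤ 6 is 2.

2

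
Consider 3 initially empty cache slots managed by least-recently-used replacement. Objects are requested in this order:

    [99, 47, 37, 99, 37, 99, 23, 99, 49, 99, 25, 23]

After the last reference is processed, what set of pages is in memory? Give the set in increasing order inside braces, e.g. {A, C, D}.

99 -> miss, frames (99)
47 -> miss, frames (99 47)
37 -> miss, frames (99 47 37)
99 -> hit
37 -> hit
99 -> hit
23 -> miss, evict 47, frames (37 99 23)
99 -> hit
49 -> miss, evict 37, frames (23 99 49)
99 -> hit
25 -> miss, evict 23, frames (49 99 25)
23 -> miss, evict 49, frames (99 25 23)

{23, 25, 99}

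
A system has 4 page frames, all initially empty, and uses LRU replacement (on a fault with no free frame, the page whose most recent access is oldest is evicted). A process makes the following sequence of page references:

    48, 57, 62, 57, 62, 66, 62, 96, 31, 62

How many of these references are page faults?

6

48 → miss, frames (48)
57 → miss, frames (48 57)
62 → miss, frames (48 57 62)
57 → hit
62 → hit
66 → miss, frames (48 57 62 66)
62 → hit
96 → miss, evict 48, frames (57 66 62 96)
31 → miss, evict 57, frames (66 62 96 31)
62 → hit
Page faults: 6.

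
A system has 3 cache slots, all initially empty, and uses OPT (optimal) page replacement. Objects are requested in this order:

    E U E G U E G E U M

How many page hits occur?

6

E: miss, frames [E]
U: miss, frames [E, U]
E: hit
G: miss, frames [E, U, G]
U: hit
E: hit
G: hit
E: hit
U: hit
M: miss, evict G, frames [E, U, M]
Hits: 6.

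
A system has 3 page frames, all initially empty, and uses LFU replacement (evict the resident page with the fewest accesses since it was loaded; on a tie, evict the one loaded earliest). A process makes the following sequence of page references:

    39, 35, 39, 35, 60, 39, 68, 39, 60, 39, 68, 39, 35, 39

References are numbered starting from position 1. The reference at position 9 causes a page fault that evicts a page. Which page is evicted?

68

pos 1: 39: miss, frames (39)
pos 2: 35: miss, frames (39 35)
pos 3: 39: hit
pos 4: 35: hit
pos 5: 60: miss, frames (39 35 60)
pos 6: 39: hit
pos 7: 68: miss, evict 60, frames (39 35 68)
pos 8: 39: hit
pos 9: 60: miss, evict 68, frames (39 35 60)
At position 9, page 68 is evicted.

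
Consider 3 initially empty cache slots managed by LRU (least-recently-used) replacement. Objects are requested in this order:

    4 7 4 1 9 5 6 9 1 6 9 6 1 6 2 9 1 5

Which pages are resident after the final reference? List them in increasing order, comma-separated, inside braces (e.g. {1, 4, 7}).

4 -> miss, frames (4)
7 -> miss, frames (4 7)
4 -> hit
1 -> miss, frames (7 4 1)
9 -> miss, evict 7, frames (4 1 9)
5 -> miss, evict 4, frames (1 9 5)
6 -> miss, evict 1, frames (9 5 6)
9 -> hit
1 -> miss, evict 5, frames (6 9 1)
6 -> hit
9 -> hit
6 -> hit
1 -> hit
6 -> hit
2 -> miss, evict 9, frames (1 6 2)
9 -> miss, evict 1, frames (6 2 9)
1 -> miss, evict 6, frames (2 9 1)
5 -> miss, evict 2, frames (9 1 5)

{1, 5, 9}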